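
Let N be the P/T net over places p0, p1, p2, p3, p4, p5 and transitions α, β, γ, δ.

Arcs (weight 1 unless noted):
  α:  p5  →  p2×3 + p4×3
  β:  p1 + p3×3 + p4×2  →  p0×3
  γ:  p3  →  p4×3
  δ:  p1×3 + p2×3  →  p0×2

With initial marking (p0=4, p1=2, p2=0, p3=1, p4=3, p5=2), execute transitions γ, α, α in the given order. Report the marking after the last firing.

(p0=4, p1=2, p2=6, p3=0, p4=12, p5=0)

step 1: fire γ:  (p0=4, p1=2, p2=0, p3=1, p4=3, p5=2) → (p0=4, p1=2, p2=0, p3=0, p4=6, p5=2)
step 2: fire α:  (p0=4, p1=2, p2=0, p3=0, p4=6, p5=2) → (p0=4, p1=2, p2=3, p3=0, p4=9, p5=1)
step 3: fire α:  (p0=4, p1=2, p2=3, p3=0, p4=9, p5=1) → (p0=4, p1=2, p2=6, p3=0, p4=12, p5=0)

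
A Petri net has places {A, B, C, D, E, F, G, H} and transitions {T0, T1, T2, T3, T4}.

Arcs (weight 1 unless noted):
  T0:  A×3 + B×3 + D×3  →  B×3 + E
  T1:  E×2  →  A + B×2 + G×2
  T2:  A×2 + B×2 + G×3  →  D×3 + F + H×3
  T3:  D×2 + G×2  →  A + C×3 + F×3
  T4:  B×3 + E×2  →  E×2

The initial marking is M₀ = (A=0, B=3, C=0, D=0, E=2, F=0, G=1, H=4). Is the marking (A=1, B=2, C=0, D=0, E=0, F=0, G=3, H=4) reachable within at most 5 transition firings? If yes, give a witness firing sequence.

step 1: fire T4:  (A=0, B=3, C=0, D=0, E=2, F=0, G=1, H=4) → (A=0, B=0, C=0, D=0, E=2, F=0, G=1, H=4)
step 2: fire T1:  (A=0, B=0, C=0, D=0, E=2, F=0, G=1, H=4) → (A=1, B=2, C=0, D=0, E=0, F=0, G=3, H=4)

YES — reachable via ⟨T4, T1⟩ (2 firings)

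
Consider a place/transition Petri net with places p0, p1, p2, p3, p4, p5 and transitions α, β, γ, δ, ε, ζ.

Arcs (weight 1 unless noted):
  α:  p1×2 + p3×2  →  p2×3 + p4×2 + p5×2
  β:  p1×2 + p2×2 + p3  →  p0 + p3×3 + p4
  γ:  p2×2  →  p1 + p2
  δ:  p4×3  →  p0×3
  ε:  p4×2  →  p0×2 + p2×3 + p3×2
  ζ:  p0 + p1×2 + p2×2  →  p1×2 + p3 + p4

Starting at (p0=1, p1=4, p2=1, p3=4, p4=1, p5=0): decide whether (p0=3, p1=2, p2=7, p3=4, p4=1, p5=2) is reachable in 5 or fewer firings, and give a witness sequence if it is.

step 1: fire α:  (p0=1, p1=4, p2=1, p3=4, p4=1, p5=0) → (p0=1, p1=2, p2=4, p3=2, p4=3, p5=2)
step 2: fire ε:  (p0=1, p1=2, p2=4, p3=2, p4=3, p5=2) → (p0=3, p1=2, p2=7, p3=4, p4=1, p5=2)

YES — reachable via ⟨α, ε⟩ (2 firings)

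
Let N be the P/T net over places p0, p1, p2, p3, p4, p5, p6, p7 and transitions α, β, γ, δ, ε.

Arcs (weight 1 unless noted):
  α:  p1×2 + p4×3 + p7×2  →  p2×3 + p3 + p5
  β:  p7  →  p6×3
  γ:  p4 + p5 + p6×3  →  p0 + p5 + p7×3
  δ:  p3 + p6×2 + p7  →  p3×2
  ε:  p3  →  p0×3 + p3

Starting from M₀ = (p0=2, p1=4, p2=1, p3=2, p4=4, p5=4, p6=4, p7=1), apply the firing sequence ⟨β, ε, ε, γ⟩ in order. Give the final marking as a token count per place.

(p0=9, p1=4, p2=1, p3=2, p4=3, p5=4, p6=4, p7=3)

step 1: fire β:  (p0=2, p1=4, p2=1, p3=2, p4=4, p5=4, p6=4, p7=1) → (p0=2, p1=4, p2=1, p3=2, p4=4, p5=4, p6=7, p7=0)
step 2: fire ε:  (p0=2, p1=4, p2=1, p3=2, p4=4, p5=4, p6=7, p7=0) → (p0=5, p1=4, p2=1, p3=2, p4=4, p5=4, p6=7, p7=0)
step 3: fire ε:  (p0=5, p1=4, p2=1, p3=2, p4=4, p5=4, p6=7, p7=0) → (p0=8, p1=4, p2=1, p3=2, p4=4, p5=4, p6=7, p7=0)
step 4: fire γ:  (p0=8, p1=4, p2=1, p3=2, p4=4, p5=4, p6=7, p7=0) → (p0=9, p1=4, p2=1, p3=2, p4=3, p5=4, p6=4, p7=3)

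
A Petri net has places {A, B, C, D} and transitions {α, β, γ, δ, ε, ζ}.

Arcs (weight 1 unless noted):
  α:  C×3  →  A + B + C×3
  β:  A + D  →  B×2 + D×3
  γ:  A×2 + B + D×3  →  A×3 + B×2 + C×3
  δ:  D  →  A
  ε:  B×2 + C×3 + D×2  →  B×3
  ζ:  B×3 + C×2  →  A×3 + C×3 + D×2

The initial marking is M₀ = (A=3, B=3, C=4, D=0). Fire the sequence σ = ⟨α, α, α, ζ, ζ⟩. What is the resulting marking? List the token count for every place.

(A=12, B=0, C=6, D=4)

step 1: fire α:  (A=3, B=3, C=4, D=0) → (A=4, B=4, C=4, D=0)
step 2: fire α:  (A=4, B=4, C=4, D=0) → (A=5, B=5, C=4, D=0)
step 3: fire α:  (A=5, B=5, C=4, D=0) → (A=6, B=6, C=4, D=0)
step 4: fire ζ:  (A=6, B=6, C=4, D=0) → (A=9, B=3, C=5, D=2)
step 5: fire ζ:  (A=9, B=3, C=5, D=2) → (A=12, B=0, C=6, D=4)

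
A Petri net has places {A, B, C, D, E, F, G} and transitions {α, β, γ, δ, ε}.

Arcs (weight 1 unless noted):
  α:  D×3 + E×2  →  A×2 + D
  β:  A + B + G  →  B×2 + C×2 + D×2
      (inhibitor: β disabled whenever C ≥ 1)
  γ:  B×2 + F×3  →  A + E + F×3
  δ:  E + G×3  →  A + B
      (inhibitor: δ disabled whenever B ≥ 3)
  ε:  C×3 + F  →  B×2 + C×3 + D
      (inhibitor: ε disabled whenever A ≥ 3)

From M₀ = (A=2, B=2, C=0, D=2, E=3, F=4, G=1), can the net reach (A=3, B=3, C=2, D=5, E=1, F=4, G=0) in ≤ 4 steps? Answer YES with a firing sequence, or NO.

depth 0: 1 marking
depth 1: 3 markings reached so far
depth 2: 5 markings reached so far
depth 3: 6 markings reached so far
depth 4: 6 markings reached so far
(frontier empty at depth 4; search complete)
target is not among the 6 markings reachable within 4 steps

NO — not reachable within 4 firings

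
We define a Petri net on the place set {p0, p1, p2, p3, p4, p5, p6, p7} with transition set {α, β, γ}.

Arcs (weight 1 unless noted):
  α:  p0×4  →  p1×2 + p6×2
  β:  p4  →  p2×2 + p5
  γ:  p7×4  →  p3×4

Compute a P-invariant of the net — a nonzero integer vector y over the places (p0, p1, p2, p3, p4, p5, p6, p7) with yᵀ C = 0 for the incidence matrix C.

Incidence matrix C (rows=places, cols=transitions):
        α    β    γ
   p0  -4    0    0
   p1   2    0    0
   p2   0    2    0
   p3   0    0    4
   p4   0   -1    0
   p5   0    1    0
   p6   2    0    0
   p7   0    0   -4

Candidate y = [1, 2, 0, 0, 0, 0, 0, 0]; check y·C column-wise:
  col α: 1·-4 + 2·2 + 0·2 = 0
  col β: 1·0 + 2·0 + 0·2 + 0·-1 + 0·1 = 0
  col γ: 1·0 + 2·0 + 0·4 + 0·-4 = 0

y = (p0:1, p1:2, p2:0, p3:0, p4:0, p5:0, p6:0, p7:0)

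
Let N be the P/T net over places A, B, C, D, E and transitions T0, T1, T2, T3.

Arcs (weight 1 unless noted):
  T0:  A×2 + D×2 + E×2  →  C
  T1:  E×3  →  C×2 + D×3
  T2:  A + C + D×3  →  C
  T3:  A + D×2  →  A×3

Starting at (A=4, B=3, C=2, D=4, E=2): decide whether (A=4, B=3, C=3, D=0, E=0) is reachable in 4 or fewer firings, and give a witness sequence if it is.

YES — reachable via ⟨T0, T3⟩ (2 firings)

step 1: fire T0:  (A=4, B=3, C=2, D=4, E=2) → (A=2, B=3, C=3, D=2, E=0)
step 2: fire T3:  (A=2, B=3, C=3, D=2, E=0) → (A=4, B=3, C=3, D=0, E=0)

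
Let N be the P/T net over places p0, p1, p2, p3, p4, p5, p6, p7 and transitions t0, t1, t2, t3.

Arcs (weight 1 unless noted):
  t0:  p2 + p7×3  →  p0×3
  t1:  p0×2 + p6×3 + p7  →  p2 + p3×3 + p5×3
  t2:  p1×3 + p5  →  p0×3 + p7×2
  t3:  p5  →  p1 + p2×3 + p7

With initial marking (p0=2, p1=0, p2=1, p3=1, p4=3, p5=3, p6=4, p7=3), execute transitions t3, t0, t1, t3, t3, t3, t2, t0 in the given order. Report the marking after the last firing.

step 1: fire t3:  (p0=2, p1=0, p2=1, p3=1, p4=3, p5=3, p6=4, p7=3) → (p0=2, p1=1, p2=4, p3=1, p4=3, p5=2, p6=4, p7=4)
step 2: fire t0:  (p0=2, p1=1, p2=4, p3=1, p4=3, p5=2, p6=4, p7=4) → (p0=5, p1=1, p2=3, p3=1, p4=3, p5=2, p6=4, p7=1)
step 3: fire t1:  (p0=5, p1=1, p2=3, p3=1, p4=3, p5=2, p6=4, p7=1) → (p0=3, p1=1, p2=4, p3=4, p4=3, p5=5, p6=1, p7=0)
step 4: fire t3:  (p0=3, p1=1, p2=4, p3=4, p4=3, p5=5, p6=1, p7=0) → (p0=3, p1=2, p2=7, p3=4, p4=3, p5=4, p6=1, p7=1)
step 5: fire t3:  (p0=3, p1=2, p2=7, p3=4, p4=3, p5=4, p6=1, p7=1) → (p0=3, p1=3, p2=10, p3=4, p4=3, p5=3, p6=1, p7=2)
step 6: fire t3:  (p0=3, p1=3, p2=10, p3=4, p4=3, p5=3, p6=1, p7=2) → (p0=3, p1=4, p2=13, p3=4, p4=3, p5=2, p6=1, p7=3)
step 7: fire t2:  (p0=3, p1=4, p2=13, p3=4, p4=3, p5=2, p6=1, p7=3) → (p0=6, p1=1, p2=13, p3=4, p4=3, p5=1, p6=1, p7=5)
step 8: fire t0:  (p0=6, p1=1, p2=13, p3=4, p4=3, p5=1, p6=1, p7=5) → (p0=9, p1=1, p2=12, p3=4, p4=3, p5=1, p6=1, p7=2)

(p0=9, p1=1, p2=12, p3=4, p4=3, p5=1, p6=1, p7=2)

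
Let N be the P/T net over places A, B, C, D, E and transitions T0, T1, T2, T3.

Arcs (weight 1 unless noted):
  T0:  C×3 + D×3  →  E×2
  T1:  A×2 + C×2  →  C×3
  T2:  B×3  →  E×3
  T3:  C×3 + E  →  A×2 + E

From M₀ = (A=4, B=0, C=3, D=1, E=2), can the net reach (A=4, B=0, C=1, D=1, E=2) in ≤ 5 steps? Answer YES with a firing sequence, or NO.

YES — reachable via ⟨T1, T3⟩ (2 firings)

step 1: fire T1:  (A=4, B=0, C=3, D=1, E=2) → (A=2, B=0, C=4, D=1, E=2)
step 2: fire T3:  (A=2, B=0, C=4, D=1, E=2) → (A=4, B=0, C=1, D=1, E=2)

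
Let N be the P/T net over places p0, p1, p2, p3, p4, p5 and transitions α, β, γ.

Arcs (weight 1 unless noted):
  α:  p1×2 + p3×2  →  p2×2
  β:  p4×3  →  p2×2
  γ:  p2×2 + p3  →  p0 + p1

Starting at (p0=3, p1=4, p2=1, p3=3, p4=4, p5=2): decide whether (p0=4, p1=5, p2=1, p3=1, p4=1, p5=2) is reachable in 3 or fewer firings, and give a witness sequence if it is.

NO — not reachable within 3 firings

depth 0: 1 marking
depth 1: 3 markings reached so far
depth 2: 6 markings reached so far
depth 3: 7 markings reached so far
target is not among the 7 markings reachable within 3 steps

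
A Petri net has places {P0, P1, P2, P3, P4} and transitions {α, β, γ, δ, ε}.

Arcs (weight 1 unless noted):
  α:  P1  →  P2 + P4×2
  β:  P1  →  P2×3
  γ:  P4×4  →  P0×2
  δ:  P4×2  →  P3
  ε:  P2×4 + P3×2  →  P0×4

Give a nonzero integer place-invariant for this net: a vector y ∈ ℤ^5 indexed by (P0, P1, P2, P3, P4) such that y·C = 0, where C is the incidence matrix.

y = (P0:2, P1:3, P2:1, P3:2, P4:1)

Incidence matrix C (rows=places, cols=transitions):
        α    β    γ    δ    ε
   P0   0    0    2    0    4
   P1  -1   -1    0    0    0
   P2   1    3    0    0   -4
   P3   0    0    0    1   -2
   P4   2    0   -4   -2    0

Candidate y = [2, 3, 1, 2, 1]; check y·C column-wise:
  col α: 2·0 + 3·-1 + 1·1 + 2·0 + 1·2 = 0
  col β: 2·0 + 3·-1 + 1·3 + 2·0 + 1·0 = 0
  col γ: 2·2 + 3·0 + 1·0 + 2·0 + 1·-4 = 0
  col δ: 2·0 + 3·0 + 1·0 + 2·1 + 1·-2 = 0
  col ε: 2·4 + 3·0 + 1·-4 + 2·-2 + 1·0 = 0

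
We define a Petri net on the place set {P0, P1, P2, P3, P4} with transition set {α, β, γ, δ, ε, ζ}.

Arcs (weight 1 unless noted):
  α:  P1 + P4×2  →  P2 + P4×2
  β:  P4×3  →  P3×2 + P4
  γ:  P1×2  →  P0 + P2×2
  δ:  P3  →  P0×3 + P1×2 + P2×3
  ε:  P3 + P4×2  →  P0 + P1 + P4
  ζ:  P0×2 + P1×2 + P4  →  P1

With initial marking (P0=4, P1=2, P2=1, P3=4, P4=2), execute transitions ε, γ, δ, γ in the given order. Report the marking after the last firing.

(P0=10, P1=1, P2=8, P3=2, P4=1)

step 1: fire ε:  (P0=4, P1=2, P2=1, P3=4, P4=2) → (P0=5, P1=3, P2=1, P3=3, P4=1)
step 2: fire γ:  (P0=5, P1=3, P2=1, P3=3, P4=1) → (P0=6, P1=1, P2=3, P3=3, P4=1)
step 3: fire δ:  (P0=6, P1=1, P2=3, P3=3, P4=1) → (P0=9, P1=3, P2=6, P3=2, P4=1)
step 4: fire γ:  (P0=9, P1=3, P2=6, P3=2, P4=1) → (P0=10, P1=1, P2=8, P3=2, P4=1)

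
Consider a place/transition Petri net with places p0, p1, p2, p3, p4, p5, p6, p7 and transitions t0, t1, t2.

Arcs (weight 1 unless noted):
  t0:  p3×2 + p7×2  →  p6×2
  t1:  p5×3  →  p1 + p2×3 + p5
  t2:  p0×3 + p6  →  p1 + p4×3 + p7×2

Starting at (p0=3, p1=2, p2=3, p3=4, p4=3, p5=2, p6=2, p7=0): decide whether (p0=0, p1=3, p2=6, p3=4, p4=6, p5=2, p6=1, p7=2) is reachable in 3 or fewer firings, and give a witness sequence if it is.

NO — not reachable within 3 firings

depth 0: 1 marking
depth 1: 2 markings reached so far
depth 2: 3 markings reached so far
depth 3: 3 markings reached so far
(frontier empty at depth 3; search complete)
target is not among the 3 markings reachable within 3 steps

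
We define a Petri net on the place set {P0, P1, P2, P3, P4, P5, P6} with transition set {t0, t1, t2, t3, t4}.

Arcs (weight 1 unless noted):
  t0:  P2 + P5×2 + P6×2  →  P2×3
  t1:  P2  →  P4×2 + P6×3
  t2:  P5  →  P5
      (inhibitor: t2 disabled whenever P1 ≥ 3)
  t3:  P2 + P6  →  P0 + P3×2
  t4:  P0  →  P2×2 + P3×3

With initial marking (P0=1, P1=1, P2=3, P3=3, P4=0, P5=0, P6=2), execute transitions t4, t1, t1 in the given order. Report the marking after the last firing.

(P0=0, P1=1, P2=3, P3=6, P4=4, P5=0, P6=8)

step 1: fire t4:  (P0=1, P1=1, P2=3, P3=3, P4=0, P5=0, P6=2) → (P0=0, P1=1, P2=5, P3=6, P4=0, P5=0, P6=2)
step 2: fire t1:  (P0=0, P1=1, P2=5, P3=6, P4=0, P5=0, P6=2) → (P0=0, P1=1, P2=4, P3=6, P4=2, P5=0, P6=5)
step 3: fire t1:  (P0=0, P1=1, P2=4, P3=6, P4=2, P5=0, P6=5) → (P0=0, P1=1, P2=3, P3=6, P4=4, P5=0, P6=8)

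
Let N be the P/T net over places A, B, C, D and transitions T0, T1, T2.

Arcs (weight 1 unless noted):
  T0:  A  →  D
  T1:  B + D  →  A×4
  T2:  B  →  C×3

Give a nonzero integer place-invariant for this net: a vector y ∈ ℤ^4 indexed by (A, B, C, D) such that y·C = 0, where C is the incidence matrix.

y = (A:1, B:3, C:1, D:1)

Incidence matrix C (rows=places, cols=transitions):
       T0   T1   T2
    A  -1    4    0
    B   0   -1   -1
    C   0    0    3
    D   1   -1    0

Candidate y = [1, 3, 1, 1]; check y·C column-wise:
  col T0: 1·-1 + 3·0 + 1·0 + 1·1 = 0
  col T1: 1·4 + 3·-1 + 1·0 + 1·-1 = 0
  col T2: 1·0 + 3·-1 + 1·3 + 1·0 = 0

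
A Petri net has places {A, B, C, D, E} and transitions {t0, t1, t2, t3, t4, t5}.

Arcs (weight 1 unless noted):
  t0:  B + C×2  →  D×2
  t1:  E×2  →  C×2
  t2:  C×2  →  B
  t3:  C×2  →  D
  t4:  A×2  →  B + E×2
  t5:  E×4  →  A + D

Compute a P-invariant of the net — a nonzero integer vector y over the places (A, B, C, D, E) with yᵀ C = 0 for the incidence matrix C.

Incidence matrix C (rows=places, cols=transitions):
       t0   t1   t2   t3   t4   t5
    A   0    0    0    0   -2    1
    B  -1    0    1    0    1    0
    C  -2    2   -2   -2    0    0
    D   2    0    0    1    0    1
    E   0   -2    0    0    2   -4

Candidate y = [2, 2, 1, 2, 1]; check y·C column-wise:
  col t0: 2·0 + 2·-1 + 1·-2 + 2·2 + 1·0 = 0
  col t1: 2·0 + 2·0 + 1·2 + 2·0 + 1·-2 = 0
  col t2: 2·0 + 2·1 + 1·-2 + 2·0 + 1·0 = 0
  col t3: 2·0 + 2·0 + 1·-2 + 2·1 + 1·0 = 0
  col t4: 2·-2 + 2·1 + 1·0 + 2·0 + 1·2 = 0
  col t5: 2·1 + 2·0 + 1·0 + 2·1 + 1·-4 = 0

y = (A:2, B:2, C:1, D:2, E:1)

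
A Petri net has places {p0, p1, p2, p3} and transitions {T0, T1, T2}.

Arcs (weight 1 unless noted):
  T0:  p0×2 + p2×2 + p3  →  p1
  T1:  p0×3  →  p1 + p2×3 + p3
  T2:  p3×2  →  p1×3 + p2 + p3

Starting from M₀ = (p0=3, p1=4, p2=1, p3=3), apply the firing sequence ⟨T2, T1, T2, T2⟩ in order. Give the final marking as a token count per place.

(p0=0, p1=14, p2=7, p3=1)

step 1: fire T2:  (p0=3, p1=4, p2=1, p3=3) → (p0=3, p1=7, p2=2, p3=2)
step 2: fire T1:  (p0=3, p1=7, p2=2, p3=2) → (p0=0, p1=8, p2=5, p3=3)
step 3: fire T2:  (p0=0, p1=8, p2=5, p3=3) → (p0=0, p1=11, p2=6, p3=2)
step 4: fire T2:  (p0=0, p1=11, p2=6, p3=2) → (p0=0, p1=14, p2=7, p3=1)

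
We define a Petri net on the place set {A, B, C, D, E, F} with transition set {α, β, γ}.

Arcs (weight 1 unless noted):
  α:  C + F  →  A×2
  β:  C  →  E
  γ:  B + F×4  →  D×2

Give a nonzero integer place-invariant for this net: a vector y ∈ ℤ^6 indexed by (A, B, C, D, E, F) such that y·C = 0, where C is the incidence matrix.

y = (A:0, B:2, C:0, D:1, E:0, F:0)

Incidence matrix C (rows=places, cols=transitions):
        α    β    γ
    A   2    0    0
    B   0    0   -1
    C  -1   -1    0
    D   0    0    2
    E   0    1    0
    F  -1    0   -4

Candidate y = [0, 2, 0, 1, 0, 0]; check y·C column-wise:
  col α: 0·2 + 2·0 + 0·-1 + 1·0 + 0·-1 = 0
  col β: 2·0 + 0·-1 + 1·0 + 0·1 = 0
  col γ: 2·-1 + 1·2 + 0·-4 = 0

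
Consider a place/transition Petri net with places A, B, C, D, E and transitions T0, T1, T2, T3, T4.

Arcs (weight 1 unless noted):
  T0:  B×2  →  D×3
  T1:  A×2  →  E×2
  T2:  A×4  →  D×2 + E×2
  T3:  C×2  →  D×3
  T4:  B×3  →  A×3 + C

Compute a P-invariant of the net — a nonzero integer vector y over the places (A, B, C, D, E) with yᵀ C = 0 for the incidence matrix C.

y = (A:2, B:3, C:3, D:2, E:2)

Incidence matrix C (rows=places, cols=transitions):
       T0   T1   T2   T3   T4
    A   0   -2   -4    0    3
    B  -2    0    0    0   -3
    C   0    0    0   -2    1
    D   3    0    2    3    0
    E   0    2    2    0    0

Candidate y = [2, 3, 3, 2, 2]; check y·C column-wise:
  col T0: 2·0 + 3·-2 + 3·0 + 2·3 + 2·0 = 0
  col T1: 2·-2 + 3·0 + 3·0 + 2·0 + 2·2 = 0
  col T2: 2·-4 + 3·0 + 3·0 + 2·2 + 2·2 = 0
  col T3: 2·0 + 3·0 + 3·-2 + 2·3 + 2·0 = 0
  col T4: 2·3 + 3·-3 + 3·1 + 2·0 + 2·0 = 0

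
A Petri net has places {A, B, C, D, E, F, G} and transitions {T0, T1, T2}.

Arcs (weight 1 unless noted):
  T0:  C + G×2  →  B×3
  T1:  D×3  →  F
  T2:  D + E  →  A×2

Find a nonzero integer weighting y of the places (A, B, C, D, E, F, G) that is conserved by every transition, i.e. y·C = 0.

y = (A:0, B:1, C:3, D:0, E:0, F:0, G:0)

Incidence matrix C (rows=places, cols=transitions):
       T0   T1   T2
    A   0    0    2
    B   3    0    0
    C  -1    0    0
    D   0   -3   -1
    E   0    0   -1
    F   0    1    0
    G  -2    0    0

Candidate y = [0, 1, 3, 0, 0, 0, 0]; check y·C column-wise:
  col T0: 1·3 + 3·-1 + 0·-2 = 0
  col T1: 1·0 + 3·0 + 0·-3 + 0·1 = 0
  col T2: 0·2 + 1·0 + 3·0 + 0·-1 + 0·-1 = 0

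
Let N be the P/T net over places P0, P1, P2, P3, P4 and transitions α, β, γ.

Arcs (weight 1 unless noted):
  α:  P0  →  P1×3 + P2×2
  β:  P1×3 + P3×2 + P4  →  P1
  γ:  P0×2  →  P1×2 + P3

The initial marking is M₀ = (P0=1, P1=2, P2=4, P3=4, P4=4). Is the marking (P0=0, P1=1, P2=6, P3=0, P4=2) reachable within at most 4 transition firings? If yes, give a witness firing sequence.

YES — reachable via ⟨α, β, β⟩ (3 firings)

step 1: fire α:  (P0=1, P1=2, P2=4, P3=4, P4=4) → (P0=0, P1=5, P2=6, P3=4, P4=4)
step 2: fire β:  (P0=0, P1=5, P2=6, P3=4, P4=4) → (P0=0, P1=3, P2=6, P3=2, P4=3)
step 3: fire β:  (P0=0, P1=3, P2=6, P3=2, P4=3) → (P0=0, P1=1, P2=6, P3=0, P4=2)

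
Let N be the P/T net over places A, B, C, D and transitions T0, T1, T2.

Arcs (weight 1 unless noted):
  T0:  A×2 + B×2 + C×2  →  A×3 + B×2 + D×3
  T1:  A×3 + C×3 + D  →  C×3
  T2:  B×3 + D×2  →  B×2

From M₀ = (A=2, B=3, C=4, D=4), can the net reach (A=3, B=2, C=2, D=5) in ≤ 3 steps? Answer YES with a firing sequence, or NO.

YES — reachable via ⟨T0, T2⟩ (2 firings)

step 1: fire T0:  (A=2, B=3, C=4, D=4) → (A=3, B=3, C=2, D=7)
step 2: fire T2:  (A=3, B=3, C=2, D=7) → (A=3, B=2, C=2, D=5)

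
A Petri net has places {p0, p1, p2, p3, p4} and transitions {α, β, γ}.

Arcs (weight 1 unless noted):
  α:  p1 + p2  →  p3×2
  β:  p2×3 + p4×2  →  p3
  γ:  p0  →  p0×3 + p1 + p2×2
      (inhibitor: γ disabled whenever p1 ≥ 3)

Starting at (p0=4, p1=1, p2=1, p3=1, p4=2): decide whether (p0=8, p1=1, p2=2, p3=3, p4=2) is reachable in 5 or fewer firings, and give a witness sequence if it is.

NO — not reachable within 5 firings

depth 0: 1 marking
depth 1: 3 markings reached so far
depth 2: 6 markings reached so far
depth 3: 9 markings reached so far
depth 4: 12 markings reached so far
depth 5: 16 markings reached so far
target is not among the 16 markings reachable within 5 steps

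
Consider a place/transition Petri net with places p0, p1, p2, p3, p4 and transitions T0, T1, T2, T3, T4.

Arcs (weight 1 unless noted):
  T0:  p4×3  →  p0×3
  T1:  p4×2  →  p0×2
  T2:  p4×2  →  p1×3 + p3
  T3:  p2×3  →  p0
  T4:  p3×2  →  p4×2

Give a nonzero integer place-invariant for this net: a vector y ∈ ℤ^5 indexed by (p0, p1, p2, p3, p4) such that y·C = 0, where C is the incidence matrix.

Incidence matrix C (rows=places, cols=transitions):
       T0   T1   T2   T3   T4
   p0   3    2    0    1    0
   p1   0    0    3    0    0
   p2   0    0    0   -3    0
   p3   0    0    1    0   -2
   p4  -3   -2   -2    0    2

Candidate y = [3, 1, 1, 3, 3]; check y·C column-wise:
  col T0: 3·3 + 1·0 + 1·0 + 3·0 + 3·-3 = 0
  col T1: 3·2 + 1·0 + 1·0 + 3·0 + 3·-2 = 0
  col T2: 3·0 + 1·3 + 1·0 + 3·1 + 3·-2 = 0
  col T3: 3·1 + 1·0 + 1·-3 + 3·0 + 3·0 = 0
  col T4: 3·0 + 1·0 + 1·0 + 3·-2 + 3·2 = 0

y = (p0:3, p1:1, p2:1, p3:3, p4:3)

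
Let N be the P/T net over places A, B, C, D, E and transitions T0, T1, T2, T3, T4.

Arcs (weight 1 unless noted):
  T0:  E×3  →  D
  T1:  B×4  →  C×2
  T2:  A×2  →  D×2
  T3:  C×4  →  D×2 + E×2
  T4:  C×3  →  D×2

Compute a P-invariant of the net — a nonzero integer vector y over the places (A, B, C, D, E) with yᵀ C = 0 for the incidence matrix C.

Incidence matrix C (rows=places, cols=transitions):
       T0   T1   T2   T3   T4
    A   0    0   -2    0    0
    B   0   -4    0    0    0
    C   0    2    0   -4   -3
    D   1    0    2    2    2
    E  -3    0    0    2    0

Candidate y = [3, 1, 2, 3, 1]; check y·C column-wise:
  col T0: 3·0 + 1·0 + 2·0 + 3·1 + 1·-3 = 0
  col T1: 3·0 + 1·-4 + 2·2 + 3·0 + 1·0 = 0
  col T2: 3·-2 + 1·0 + 2·0 + 3·2 + 1·0 = 0
  col T3: 3·0 + 1·0 + 2·-4 + 3·2 + 1·2 = 0
  col T4: 3·0 + 1·0 + 2·-3 + 3·2 + 1·0 = 0

y = (A:3, B:1, C:2, D:3, E:1)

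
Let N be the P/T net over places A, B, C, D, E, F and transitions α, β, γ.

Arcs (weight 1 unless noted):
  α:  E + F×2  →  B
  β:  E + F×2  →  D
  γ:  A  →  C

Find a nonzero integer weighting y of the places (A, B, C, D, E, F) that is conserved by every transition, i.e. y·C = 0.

y = (A:1, B:0, C:1, D:0, E:0, F:0)

Incidence matrix C (rows=places, cols=transitions):
        α    β    γ
    A   0    0   -1
    B   1    0    0
    C   0    0    1
    D   0    1    0
    E  -1   -1    0
    F  -2   -2    0

Candidate y = [1, 0, 1, 0, 0, 0]; check y·C column-wise:
  col α: 1·0 + 0·1 + 1·0 + 0·-1 + 0·-2 = 0
  col β: 1·0 + 1·0 + 0·1 + 0·-1 + 0·-2 = 0
  col γ: 1·-1 + 1·1 = 0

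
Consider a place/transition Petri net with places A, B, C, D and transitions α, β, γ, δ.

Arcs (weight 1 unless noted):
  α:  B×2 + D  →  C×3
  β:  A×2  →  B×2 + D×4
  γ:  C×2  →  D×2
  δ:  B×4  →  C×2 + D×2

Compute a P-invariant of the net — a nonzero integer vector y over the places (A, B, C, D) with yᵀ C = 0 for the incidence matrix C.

Incidence matrix C (rows=places, cols=transitions):
        α    β    γ    δ
    A   0   -2    0    0
    B  -2    2    0   -4
    C   3    0   -2    2
    D  -1    4    2    2

Candidate y = [3, 1, 1, 1]; check y·C column-wise:
  col α: 3·0 + 1·-2 + 1·3 + 1·-1 = 0
  col β: 3·-2 + 1·2 + 1·0 + 1·4 = 0
  col γ: 3·0 + 1·0 + 1·-2 + 1·2 = 0
  col δ: 3·0 + 1·-4 + 1·2 + 1·2 = 0

y = (A:3, B:1, C:1, D:1)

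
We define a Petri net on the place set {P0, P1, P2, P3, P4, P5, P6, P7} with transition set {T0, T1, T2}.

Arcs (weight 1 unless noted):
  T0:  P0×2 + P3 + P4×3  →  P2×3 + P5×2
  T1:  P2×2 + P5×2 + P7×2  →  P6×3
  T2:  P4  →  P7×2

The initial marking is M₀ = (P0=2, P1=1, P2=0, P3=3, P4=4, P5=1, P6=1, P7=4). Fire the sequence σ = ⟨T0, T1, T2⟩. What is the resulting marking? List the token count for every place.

step 1: fire T0:  (P0=2, P1=1, P2=0, P3=3, P4=4, P5=1, P6=1, P7=4) → (P0=0, P1=1, P2=3, P3=2, P4=1, P5=3, P6=1, P7=4)
step 2: fire T1:  (P0=0, P1=1, P2=3, P3=2, P4=1, P5=3, P6=1, P7=4) → (P0=0, P1=1, P2=1, P3=2, P4=1, P5=1, P6=4, P7=2)
step 3: fire T2:  (P0=0, P1=1, P2=1, P3=2, P4=1, P5=1, P6=4, P7=2) → (P0=0, P1=1, P2=1, P3=2, P4=0, P5=1, P6=4, P7=4)

(P0=0, P1=1, P2=1, P3=2, P4=0, P5=1, P6=4, P7=4)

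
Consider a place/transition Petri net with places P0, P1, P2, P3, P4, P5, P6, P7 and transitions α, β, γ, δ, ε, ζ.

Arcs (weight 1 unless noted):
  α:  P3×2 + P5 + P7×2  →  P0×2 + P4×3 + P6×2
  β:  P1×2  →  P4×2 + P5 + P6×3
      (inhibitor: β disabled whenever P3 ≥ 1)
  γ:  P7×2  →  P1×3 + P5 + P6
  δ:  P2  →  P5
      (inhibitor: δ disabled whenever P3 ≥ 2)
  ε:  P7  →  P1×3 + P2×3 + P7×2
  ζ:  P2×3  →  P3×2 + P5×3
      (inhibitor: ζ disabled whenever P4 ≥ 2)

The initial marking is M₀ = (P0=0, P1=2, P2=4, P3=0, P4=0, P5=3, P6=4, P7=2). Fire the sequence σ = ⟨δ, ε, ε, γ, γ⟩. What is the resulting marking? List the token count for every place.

step 1: fire δ:  (P0=0, P1=2, P2=4, P3=0, P4=0, P5=3, P6=4, P7=2) → (P0=0, P1=2, P2=3, P3=0, P4=0, P5=4, P6=4, P7=2)
step 2: fire ε:  (P0=0, P1=2, P2=3, P3=0, P4=0, P5=4, P6=4, P7=2) → (P0=0, P1=5, P2=6, P3=0, P4=0, P5=4, P6=4, P7=3)
step 3: fire ε:  (P0=0, P1=5, P2=6, P3=0, P4=0, P5=4, P6=4, P7=3) → (P0=0, P1=8, P2=9, P3=0, P4=0, P5=4, P6=4, P7=4)
step 4: fire γ:  (P0=0, P1=8, P2=9, P3=0, P4=0, P5=4, P6=4, P7=4) → (P0=0, P1=11, P2=9, P3=0, P4=0, P5=5, P6=5, P7=2)
step 5: fire γ:  (P0=0, P1=11, P2=9, P3=0, P4=0, P5=5, P6=5, P7=2) → (P0=0, P1=14, P2=9, P3=0, P4=0, P5=6, P6=6, P7=0)

(P0=0, P1=14, P2=9, P3=0, P4=0, P5=6, P6=6, P7=0)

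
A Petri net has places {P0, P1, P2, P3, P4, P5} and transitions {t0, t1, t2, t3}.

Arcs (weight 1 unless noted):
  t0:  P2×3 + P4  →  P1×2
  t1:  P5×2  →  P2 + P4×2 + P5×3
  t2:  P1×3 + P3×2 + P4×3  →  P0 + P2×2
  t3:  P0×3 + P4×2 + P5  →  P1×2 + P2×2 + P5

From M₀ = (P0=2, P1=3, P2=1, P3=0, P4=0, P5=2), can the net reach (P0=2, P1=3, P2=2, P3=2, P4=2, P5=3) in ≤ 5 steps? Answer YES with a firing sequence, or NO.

NO — not reachable within 5 firings

depth 0: 1 marking
depth 1: 2 markings reached so far
depth 2: 3 markings reached so far
depth 3: 5 markings reached so far
depth 4: 7 markings reached so far
depth 5: 9 markings reached so far
target is not among the 9 markings reachable within 5 steps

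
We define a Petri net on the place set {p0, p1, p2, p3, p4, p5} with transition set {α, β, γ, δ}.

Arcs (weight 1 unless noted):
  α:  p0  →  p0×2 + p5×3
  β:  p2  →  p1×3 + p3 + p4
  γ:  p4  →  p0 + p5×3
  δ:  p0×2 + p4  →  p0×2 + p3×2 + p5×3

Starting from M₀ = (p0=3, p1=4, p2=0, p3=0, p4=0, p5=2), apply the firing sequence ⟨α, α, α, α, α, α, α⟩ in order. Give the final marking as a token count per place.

(p0=10, p1=4, p2=0, p3=0, p4=0, p5=23)

step 1: fire α:  (p0=3, p1=4, p2=0, p3=0, p4=0, p5=2) → (p0=4, p1=4, p2=0, p3=0, p4=0, p5=5)
step 2: fire α:  (p0=4, p1=4, p2=0, p3=0, p4=0, p5=5) → (p0=5, p1=4, p2=0, p3=0, p4=0, p5=8)
step 3: fire α:  (p0=5, p1=4, p2=0, p3=0, p4=0, p5=8) → (p0=6, p1=4, p2=0, p3=0, p4=0, p5=11)
step 4: fire α:  (p0=6, p1=4, p2=0, p3=0, p4=0, p5=11) → (p0=7, p1=4, p2=0, p3=0, p4=0, p5=14)
step 5: fire α:  (p0=7, p1=4, p2=0, p3=0, p4=0, p5=14) → (p0=8, p1=4, p2=0, p3=0, p4=0, p5=17)
step 6: fire α:  (p0=8, p1=4, p2=0, p3=0, p4=0, p5=17) → (p0=9, p1=4, p2=0, p3=0, p4=0, p5=20)
step 7: fire α:  (p0=9, p1=4, p2=0, p3=0, p4=0, p5=20) → (p0=10, p1=4, p2=0, p3=0, p4=0, p5=23)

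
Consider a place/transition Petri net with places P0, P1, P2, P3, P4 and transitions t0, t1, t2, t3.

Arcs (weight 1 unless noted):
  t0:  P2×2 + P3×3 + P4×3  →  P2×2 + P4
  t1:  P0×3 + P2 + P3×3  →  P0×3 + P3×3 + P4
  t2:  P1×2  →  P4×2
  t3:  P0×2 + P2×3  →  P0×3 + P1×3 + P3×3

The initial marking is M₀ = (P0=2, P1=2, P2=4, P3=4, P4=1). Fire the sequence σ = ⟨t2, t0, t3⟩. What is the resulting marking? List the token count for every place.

(P0=3, P1=3, P2=1, P3=4, P4=1)

step 1: fire t2:  (P0=2, P1=2, P2=4, P3=4, P4=1) → (P0=2, P1=0, P2=4, P3=4, P4=3)
step 2: fire t0:  (P0=2, P1=0, P2=4, P3=4, P4=3) → (P0=2, P1=0, P2=4, P3=1, P4=1)
step 3: fire t3:  (P0=2, P1=0, P2=4, P3=1, P4=1) → (P0=3, P1=3, P2=1, P3=4, P4=1)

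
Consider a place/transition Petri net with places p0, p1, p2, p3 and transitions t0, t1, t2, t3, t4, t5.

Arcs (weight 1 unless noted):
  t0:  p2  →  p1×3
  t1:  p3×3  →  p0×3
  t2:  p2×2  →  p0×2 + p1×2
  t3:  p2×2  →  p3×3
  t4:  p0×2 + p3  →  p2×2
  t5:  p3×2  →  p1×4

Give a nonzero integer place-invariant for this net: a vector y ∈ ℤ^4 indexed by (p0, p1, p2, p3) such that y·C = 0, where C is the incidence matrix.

Incidence matrix C (rows=places, cols=transitions):
       t0   t1   t2   t3   t4   t5
   p0   0    3    2    0   -2    0
   p1   3    0    2    0    0    4
   p2  -1    0   -2   -2    2    0
   p3   0   -3    0    3   -1   -2

Candidate y = [2, 1, 3, 2]; check y·C column-wise:
  col t0: 2·0 + 1·3 + 3·-1 + 2·0 = 0
  col t1: 2·3 + 1·0 + 3·0 + 2·-3 = 0
  col t2: 2·2 + 1·2 + 3·-2 + 2·0 = 0
  col t3: 2·0 + 1·0 + 3·-2 + 2·3 = 0
  col t4: 2·-2 + 1·0 + 3·2 + 2·-1 = 0
  col t5: 2·0 + 1·4 + 3·0 + 2·-2 = 0

y = (p0:2, p1:1, p2:3, p3:2)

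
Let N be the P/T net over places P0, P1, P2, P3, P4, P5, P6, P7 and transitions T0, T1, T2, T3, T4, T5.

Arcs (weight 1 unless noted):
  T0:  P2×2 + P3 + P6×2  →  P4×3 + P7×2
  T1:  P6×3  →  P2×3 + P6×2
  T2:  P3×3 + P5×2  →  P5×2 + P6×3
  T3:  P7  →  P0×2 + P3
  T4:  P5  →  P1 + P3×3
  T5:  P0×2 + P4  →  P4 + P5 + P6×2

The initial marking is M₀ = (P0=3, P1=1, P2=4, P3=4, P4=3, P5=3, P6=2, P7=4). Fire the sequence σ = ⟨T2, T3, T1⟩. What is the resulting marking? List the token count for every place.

(P0=5, P1=1, P2=7, P3=2, P4=3, P5=3, P6=4, P7=3)

step 1: fire T2:  (P0=3, P1=1, P2=4, P3=4, P4=3, P5=3, P6=2, P7=4) → (P0=3, P1=1, P2=4, P3=1, P4=3, P5=3, P6=5, P7=4)
step 2: fire T3:  (P0=3, P1=1, P2=4, P3=1, P4=3, P5=3, P6=5, P7=4) → (P0=5, P1=1, P2=4, P3=2, P4=3, P5=3, P6=5, P7=3)
step 3: fire T1:  (P0=5, P1=1, P2=4, P3=2, P4=3, P5=3, P6=5, P7=3) → (P0=5, P1=1, P2=7, P3=2, P4=3, P5=3, P6=4, P7=3)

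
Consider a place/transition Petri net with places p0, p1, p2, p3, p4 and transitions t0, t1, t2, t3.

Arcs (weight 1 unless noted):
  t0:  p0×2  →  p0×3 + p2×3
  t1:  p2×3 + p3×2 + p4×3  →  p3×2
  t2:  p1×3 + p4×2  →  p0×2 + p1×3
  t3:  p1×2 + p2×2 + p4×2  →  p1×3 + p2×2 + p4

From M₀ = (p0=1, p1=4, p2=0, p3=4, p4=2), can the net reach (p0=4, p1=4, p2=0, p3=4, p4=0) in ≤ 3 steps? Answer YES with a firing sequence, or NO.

NO — not reachable within 3 firings

depth 0: 1 marking
depth 1: 2 markings reached so far
depth 2: 3 markings reached so far
depth 3: 4 markings reached so far
target is not among the 4 markings reachable within 3 steps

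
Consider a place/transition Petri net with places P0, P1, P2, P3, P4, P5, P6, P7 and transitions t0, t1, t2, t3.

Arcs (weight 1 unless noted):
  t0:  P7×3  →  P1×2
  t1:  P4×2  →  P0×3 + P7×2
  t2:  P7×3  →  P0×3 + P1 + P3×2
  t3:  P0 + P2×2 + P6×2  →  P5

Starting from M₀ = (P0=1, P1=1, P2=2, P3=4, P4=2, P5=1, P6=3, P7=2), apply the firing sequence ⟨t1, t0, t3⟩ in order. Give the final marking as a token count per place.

step 1: fire t1:  (P0=1, P1=1, P2=2, P3=4, P4=2, P5=1, P6=3, P7=2) → (P0=4, P1=1, P2=2, P3=4, P4=0, P5=1, P6=3, P7=4)
step 2: fire t0:  (P0=4, P1=1, P2=2, P3=4, P4=0, P5=1, P6=3, P7=4) → (P0=4, P1=3, P2=2, P3=4, P4=0, P5=1, P6=3, P7=1)
step 3: fire t3:  (P0=4, P1=3, P2=2, P3=4, P4=0, P5=1, P6=3, P7=1) → (P0=3, P1=3, P2=0, P3=4, P4=0, P5=2, P6=1, P7=1)

(P0=3, P1=3, P2=0, P3=4, P4=0, P5=2, P6=1, P7=1)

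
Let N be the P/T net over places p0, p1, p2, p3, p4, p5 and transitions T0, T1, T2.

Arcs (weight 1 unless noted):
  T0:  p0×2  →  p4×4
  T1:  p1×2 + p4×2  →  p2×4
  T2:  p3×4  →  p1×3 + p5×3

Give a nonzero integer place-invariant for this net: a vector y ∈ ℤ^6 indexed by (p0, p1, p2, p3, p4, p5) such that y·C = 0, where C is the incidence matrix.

Incidence matrix C (rows=places, cols=transitions):
       T0   T1   T2
   p0  -2    0    0
   p1   0   -2    3
   p2   0    4    0
   p3   0    0   -4
   p4   4   -2    0
   p5   0    0    3

Candidate y = [0, 4, 2, 3, 0, 0]; check y·C column-wise:
  col T0: 0·-2 + 4·0 + 2·0 + 3·0 + 0·4 = 0
  col T1: 4·-2 + 2·4 + 3·0 + 0·-2 = 0
  col T2: 4·3 + 2·0 + 3·-4 + 0·3 = 0

y = (p0:0, p1:4, p2:2, p3:3, p4:0, p5:0)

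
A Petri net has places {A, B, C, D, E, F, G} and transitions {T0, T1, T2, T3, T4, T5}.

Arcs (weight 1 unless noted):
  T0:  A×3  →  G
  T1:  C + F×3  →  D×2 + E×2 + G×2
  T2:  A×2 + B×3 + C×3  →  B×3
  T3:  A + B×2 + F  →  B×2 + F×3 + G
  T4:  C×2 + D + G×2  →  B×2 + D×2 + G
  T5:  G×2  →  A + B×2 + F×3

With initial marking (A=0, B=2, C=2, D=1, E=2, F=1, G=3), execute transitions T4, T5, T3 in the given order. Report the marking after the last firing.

(A=0, B=6, C=0, D=2, E=2, F=6, G=1)

step 1: fire T4:  (A=0, B=2, C=2, D=1, E=2, F=1, G=3) → (A=0, B=4, C=0, D=2, E=2, F=1, G=2)
step 2: fire T5:  (A=0, B=4, C=0, D=2, E=2, F=1, G=2) → (A=1, B=6, C=0, D=2, E=2, F=4, G=0)
step 3: fire T3:  (A=1, B=6, C=0, D=2, E=2, F=4, G=0) → (A=0, B=6, C=0, D=2, E=2, F=6, G=1)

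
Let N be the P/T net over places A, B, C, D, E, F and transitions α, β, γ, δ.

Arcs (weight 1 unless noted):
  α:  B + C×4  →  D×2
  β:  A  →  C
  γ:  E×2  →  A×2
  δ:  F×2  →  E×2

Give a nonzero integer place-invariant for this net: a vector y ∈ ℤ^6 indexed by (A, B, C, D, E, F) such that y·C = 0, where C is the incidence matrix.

Incidence matrix C (rows=places, cols=transitions):
        α    β    γ    δ
    A   0   -1    2    0
    B  -1    0    0    0
    C  -4    1    0    0
    D   2    0    0    0
    E   0    0   -2    2
    F   0    0    0   -2

Candidate y = [0, 2, 0, 1, 0, 0]; check y·C column-wise:
  col α: 2·-1 + 0·-4 + 1·2 = 0
  col β: 0·-1 + 2·0 + 0·1 + 1·0 = 0
  col γ: 0·2 + 2·0 + 1·0 + 0·-2 = 0
  col δ: 2·0 + 1·0 + 0·2 + 0·-2 = 0

y = (A:0, B:2, C:0, D:1, E:0, F:0)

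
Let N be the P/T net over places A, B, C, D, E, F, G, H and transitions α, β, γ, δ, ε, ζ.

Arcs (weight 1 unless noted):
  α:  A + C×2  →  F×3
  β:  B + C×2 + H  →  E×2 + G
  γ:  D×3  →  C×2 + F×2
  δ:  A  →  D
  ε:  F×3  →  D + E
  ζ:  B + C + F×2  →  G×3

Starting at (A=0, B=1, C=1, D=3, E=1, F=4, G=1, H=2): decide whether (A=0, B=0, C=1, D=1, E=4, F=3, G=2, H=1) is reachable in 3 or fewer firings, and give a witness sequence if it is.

step 1: fire γ:  (A=0, B=1, C=1, D=3, E=1, F=4, G=1, H=2) → (A=0, B=1, C=3, D=0, E=1, F=6, G=1, H=2)
step 2: fire β:  (A=0, B=1, C=3, D=0, E=1, F=6, G=1, H=2) → (A=0, B=0, C=1, D=0, E=3, F=6, G=2, H=1)
step 3: fire ε:  (A=0, B=0, C=1, D=0, E=3, F=6, G=2, H=1) → (A=0, B=0, C=1, D=1, E=4, F=3, G=2, H=1)

YES — reachable via ⟨γ, β, ε⟩ (3 firings)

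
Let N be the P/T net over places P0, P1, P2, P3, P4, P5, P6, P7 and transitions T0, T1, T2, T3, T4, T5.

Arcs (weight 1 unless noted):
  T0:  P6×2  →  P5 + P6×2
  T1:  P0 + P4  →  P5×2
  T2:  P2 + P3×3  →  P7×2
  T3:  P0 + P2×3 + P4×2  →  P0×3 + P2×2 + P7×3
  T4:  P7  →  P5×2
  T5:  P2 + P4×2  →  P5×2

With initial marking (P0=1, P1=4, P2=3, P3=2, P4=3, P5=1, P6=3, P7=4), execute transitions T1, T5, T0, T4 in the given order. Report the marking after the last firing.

(P0=0, P1=4, P2=2, P3=2, P4=0, P5=8, P6=3, P7=3)

step 1: fire T1:  (P0=1, P1=4, P2=3, P3=2, P4=3, P5=1, P6=3, P7=4) → (P0=0, P1=4, P2=3, P3=2, P4=2, P5=3, P6=3, P7=4)
step 2: fire T5:  (P0=0, P1=4, P2=3, P3=2, P4=2, P5=3, P6=3, P7=4) → (P0=0, P1=4, P2=2, P3=2, P4=0, P5=5, P6=3, P7=4)
step 3: fire T0:  (P0=0, P1=4, P2=2, P3=2, P4=0, P5=5, P6=3, P7=4) → (P0=0, P1=4, P2=2, P3=2, P4=0, P5=6, P6=3, P7=4)
step 4: fire T4:  (P0=0, P1=4, P2=2, P3=2, P4=0, P5=6, P6=3, P7=4) → (P0=0, P1=4, P2=2, P3=2, P4=0, P5=8, P6=3, P7=3)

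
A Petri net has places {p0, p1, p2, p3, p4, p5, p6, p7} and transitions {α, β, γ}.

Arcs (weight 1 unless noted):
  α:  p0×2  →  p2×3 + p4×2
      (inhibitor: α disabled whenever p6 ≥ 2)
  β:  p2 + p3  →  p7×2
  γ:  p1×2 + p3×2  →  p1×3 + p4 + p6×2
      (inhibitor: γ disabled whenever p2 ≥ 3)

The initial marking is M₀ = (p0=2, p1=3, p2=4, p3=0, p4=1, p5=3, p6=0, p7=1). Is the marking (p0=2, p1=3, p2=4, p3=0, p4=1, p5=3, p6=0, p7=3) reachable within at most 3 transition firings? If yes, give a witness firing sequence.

depth 0: 1 marking
depth 1: 2 markings reached so far
depth 2: 2 markings reached so far
(frontier empty at depth 2; search complete)
target is not among the 2 markings reachable within 3 steps

NO — not reachable within 3 firings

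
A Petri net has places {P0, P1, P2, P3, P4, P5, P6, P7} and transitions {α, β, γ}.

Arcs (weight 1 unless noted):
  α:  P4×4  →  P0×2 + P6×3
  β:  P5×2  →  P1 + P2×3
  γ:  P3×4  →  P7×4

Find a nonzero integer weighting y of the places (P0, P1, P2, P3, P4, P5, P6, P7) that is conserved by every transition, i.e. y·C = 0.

y = (P0:0, P1:3, P2:-1, P3:0, P4:0, P5:0, P6:0, P7:0)

Incidence matrix C (rows=places, cols=transitions):
        α    β    γ
   P0   2    0    0
   P1   0    1    0
   P2   0    3    0
   P3   0    0   -4
   P4  -4    0    0
   P5   0   -2    0
   P6   3    0    0
   P7   0    0    4

Candidate y = [0, 3, -1, 0, 0, 0, 0, 0]; check y·C column-wise:
  col α: 0·2 + 3·0 + -1·0 + 0·-4 + 0·3 = 0
  col β: 3·1 + -1·3 + 0·-2 = 0
  col γ: 3·0 + -1·0 + 0·-4 + 0·4 = 0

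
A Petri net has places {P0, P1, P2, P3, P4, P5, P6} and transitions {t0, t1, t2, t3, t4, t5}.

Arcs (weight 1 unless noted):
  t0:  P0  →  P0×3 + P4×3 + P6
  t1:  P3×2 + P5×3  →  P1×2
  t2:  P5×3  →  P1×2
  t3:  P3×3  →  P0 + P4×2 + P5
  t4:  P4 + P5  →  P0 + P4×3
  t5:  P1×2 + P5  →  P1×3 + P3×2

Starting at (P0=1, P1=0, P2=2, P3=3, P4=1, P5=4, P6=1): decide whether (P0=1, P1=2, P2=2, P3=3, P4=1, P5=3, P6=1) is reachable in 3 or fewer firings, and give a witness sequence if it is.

NO — not reachable within 3 firings

depth 0: 1 marking
depth 1: 6 markings reached so far
depth 2: 18 markings reached so far
depth 3: 35 markings reached so far
target is not among the 35 markings reachable within 3 steps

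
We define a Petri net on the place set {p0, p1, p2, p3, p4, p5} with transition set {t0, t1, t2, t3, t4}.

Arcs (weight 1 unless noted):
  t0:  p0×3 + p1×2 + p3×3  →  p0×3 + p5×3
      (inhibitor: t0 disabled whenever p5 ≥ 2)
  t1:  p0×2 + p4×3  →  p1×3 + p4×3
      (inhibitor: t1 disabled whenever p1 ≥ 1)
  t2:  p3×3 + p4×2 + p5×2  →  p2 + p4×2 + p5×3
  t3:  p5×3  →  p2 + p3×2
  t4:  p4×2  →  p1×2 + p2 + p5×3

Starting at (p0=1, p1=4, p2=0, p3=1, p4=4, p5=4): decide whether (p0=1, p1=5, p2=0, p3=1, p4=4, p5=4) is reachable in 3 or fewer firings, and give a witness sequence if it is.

NO — not reachable within 3 firings

depth 0: 1 marking
depth 1: 3 markings reached so far
depth 2: 5 markings reached so far
depth 3: 8 markings reached so far
target is not among the 8 markings reachable within 3 steps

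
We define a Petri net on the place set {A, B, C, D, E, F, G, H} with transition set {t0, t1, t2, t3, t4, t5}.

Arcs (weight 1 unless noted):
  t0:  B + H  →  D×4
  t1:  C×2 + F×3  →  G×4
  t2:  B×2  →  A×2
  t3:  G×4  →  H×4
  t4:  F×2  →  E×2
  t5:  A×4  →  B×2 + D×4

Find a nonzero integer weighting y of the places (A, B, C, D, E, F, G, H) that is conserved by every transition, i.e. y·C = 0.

Incidence matrix C (rows=places, cols=transitions):
       t0   t1   t2   t3   t4   t5
    A   0    0    2    0    0   -4
    B  -1    0   -2    0    0    2
    C   0   -2    0    0    0    0
    D   4    0    0    0    0    4
    E   0    0    0    0    2    0
    F   0   -3    0    0   -2    0
    G   0    4    0   -4    0    0
    H  -1    0    0    4    0    0

Candidate y = [0, 0, 3, 0, -2, -2, 0, 0]; check y·C column-wise:
  col t0: 0·-1 + 3·0 + 0·4 + -2·0 + -2·0 + 0·-1 = 0
  col t1: 3·-2 + -2·0 + -2·-3 + 0·4 = 0
  col t2: 0·2 + 0·-2 + 3·0 + -2·0 + -2·0 = 0
  col t3: 3·0 + -2·0 + -2·0 + 0·-4 + 0·4 = 0
  col t4: 3·0 + -2·2 + -2·-2 = 0
  col t5: 0·-4 + 0·2 + 3·0 + 0·4 + -2·0 + -2·0 = 0

y = (A:0, B:0, C:3, D:0, E:-2, F:-2, G:0, H:0)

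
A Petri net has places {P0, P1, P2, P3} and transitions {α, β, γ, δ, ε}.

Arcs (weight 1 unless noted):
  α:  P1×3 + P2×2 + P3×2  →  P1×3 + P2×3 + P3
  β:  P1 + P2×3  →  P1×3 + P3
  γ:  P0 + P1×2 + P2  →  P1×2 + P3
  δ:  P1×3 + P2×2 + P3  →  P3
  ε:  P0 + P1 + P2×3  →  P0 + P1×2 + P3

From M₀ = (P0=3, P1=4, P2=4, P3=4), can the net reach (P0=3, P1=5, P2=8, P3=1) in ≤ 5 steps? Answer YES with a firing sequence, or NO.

NO — not reachable within 5 firings

depth 0: 1 marking
depth 1: 6 markings reached so far
depth 2: 15 markings reached so far
depth 3: 28 markings reached so far
depth 4: 45 markings reached so far
depth 5: 64 markings reached so far
target is not among the 64 markings reachable within 5 steps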